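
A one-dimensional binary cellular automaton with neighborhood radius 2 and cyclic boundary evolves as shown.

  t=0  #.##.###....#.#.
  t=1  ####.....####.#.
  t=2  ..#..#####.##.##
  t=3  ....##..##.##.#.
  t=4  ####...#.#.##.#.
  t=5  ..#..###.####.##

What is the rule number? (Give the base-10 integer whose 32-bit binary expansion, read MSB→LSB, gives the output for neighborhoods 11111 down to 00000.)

1618684079

  #####|.  b31=0 t=2,i=7
  ####.|#  b30=1 t=1,i=2
  ###.#|#  b29=1 t=1,i=12
  ###..|.  b28=0 t=0,i=7
  ##.##|.  b27=0 t=0,i=4
  ##.#.|.  b26=0 t=1,i=13
  ##..#|.  b25=0 t=2,i=0
  ##...|.  b24=0 t=0,i=8
  #.###|.  b23=0 t=0,i=5
  #.##.|#  b22=1 t=0,i=2
  #.#.#|#  b21=1 t=0,i=0
  #.#..|#  b20=1 t=3,i=14
  #..##|#  b19=1 t=2,i=4
  #..#.|.  b18=0 t=2,i=1
  #...#|#  b17=1 t=4,i=5
  #....|#  b16=1 t=0,i=9
  .####|.  b15=0 t=1,i=1
  .###.|.  b14=0 t=0,i=6
  .##.#|#  b13=1 t=0,i=3
  .##..|.  b12=0 t=2,i=15
  .#.##|#  b11=1 t=0,i=1
  .#.#.|.  b10=0 t=0,i=13
  .#..#|.  b9=0 t=2,i=3
  .#...|.  b8=0 t=3,i=15
  ..###|#  b7=1 t=1,i=9
  ..##.|.  b6=0 t=3,i=4
  ..#.#|#  b5=1 t=0,i=12
  ..#..|.  b4=0 t=2,i=2
  ...##|#  b3=1 t=1,i=8
  ...#.|#  b2=1 t=0,i=11
  ....#|#  b1=1 t=0,i=10
  .....|#  b0=1 t=1,i=6
  bits 01100000011110110010100010101111 = 1618684079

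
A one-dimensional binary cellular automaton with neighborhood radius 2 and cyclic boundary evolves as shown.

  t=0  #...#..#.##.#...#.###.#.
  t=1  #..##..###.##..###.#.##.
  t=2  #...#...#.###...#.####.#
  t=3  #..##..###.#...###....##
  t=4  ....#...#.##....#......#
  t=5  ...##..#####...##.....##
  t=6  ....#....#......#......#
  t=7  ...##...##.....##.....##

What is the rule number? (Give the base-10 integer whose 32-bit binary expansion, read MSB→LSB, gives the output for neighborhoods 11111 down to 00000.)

2356172852

  #####|#  b31=1 t=5,i=9
  ####.|.  b30=0 t=2,i=20
  ###.#|.  b29=0 t=0,i=20
  ###..|.  b28=0 t=2,i=12
  ##.##|#  b27=1 t=1,i=10
  ##.#.|#  b26=1 t=0,i=11
  ##..#|.  b25=0 t=1,i=5
  ##...|.  b24=0 t=2,i=1
  #.###|.  b23=0 t=0,i=18
  #.##.|#  b22=1 t=0,i=9
  #.#.#|#  b21=1 t=0,i=22
  #.#..|#  b20=1 t=0,i=0
  #..##|.  b19=0 t=1,i=2
  #..#.|.  b18=0 t=0,i=6
  #...#|.  b17=0 t=0,i=2
  #....|.  b16=0 t=3,i=19
  .####|.  b15=0 t=2,i=19
  .###.|#  b14=1 t=0,i=19
  .##.#|.  b13=0 t=0,i=10
  .##..|#  b12=1 t=1,i=4
  .#.##|#  b11=1 t=0,i=8
  .#.#.|.  b10=0 t=0,i=23
  .#..#|.  b9=0 t=0,i=5
  .#...|.  b8=0 t=0,i=1
  ..###|.  b7=0 t=1,i=7
  ..##.|.  b6=0 t=1,i=3
  ..#.#|#  b5=1 t=0,i=7
  ..#..|#  b4=1 t=0,i=4
  ...##|.  b3=0 t=3,i=14
  ...#.|#  b2=1 t=0,i=3
  ....#|.  b1=0 t=3,i=20
  .....|.  b0=0 t=4,i=19
  bits 10001100011100000101100000110100 = 2356172852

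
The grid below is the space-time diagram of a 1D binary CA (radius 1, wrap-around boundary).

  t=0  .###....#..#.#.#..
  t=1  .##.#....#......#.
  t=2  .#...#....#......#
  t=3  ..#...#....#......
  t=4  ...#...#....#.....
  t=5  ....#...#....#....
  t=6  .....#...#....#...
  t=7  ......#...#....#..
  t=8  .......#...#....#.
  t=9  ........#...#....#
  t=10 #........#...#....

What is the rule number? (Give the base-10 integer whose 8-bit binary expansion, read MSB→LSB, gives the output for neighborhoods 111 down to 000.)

  ### -> #   bit 7 = 1  t=0,i=2
  ##. -> .   bit 6 = 0  t=0,i=3
  #.# -> .   bit 5 = 0  t=0,i=12
  #.. -> #   bit 4 = 1  t=0,i=4
  .## -> #   bit 3 = 1  t=0,i=1
  .#. -> .   bit 2 = 0  t=0,i=8
  ..# -> .   bit 1 = 0  t=0,i=0
  ... -> .   bit 0 = 0  t=0,i=5
  bits 10011000 = 152

152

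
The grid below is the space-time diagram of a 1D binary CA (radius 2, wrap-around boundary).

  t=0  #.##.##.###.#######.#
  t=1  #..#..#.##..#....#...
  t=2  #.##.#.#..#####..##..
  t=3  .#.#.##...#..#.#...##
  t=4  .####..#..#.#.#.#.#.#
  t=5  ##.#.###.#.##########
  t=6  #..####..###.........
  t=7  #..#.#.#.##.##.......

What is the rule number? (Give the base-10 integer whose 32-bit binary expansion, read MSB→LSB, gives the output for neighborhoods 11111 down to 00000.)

1134914968

  ##### -> .   bit 31 = 0  t=0,i=14
  ####. -> #   bit 30 = 1  t=0,i=17
  ###.# -> .   bit 29 = 0  t=0,i=10
  ###.. -> .   bit 28 = 0  t=2,i=14
  ##.## -> .   bit 27 = 0  t=0,i=1
  ##.#. -> .   bit 26 = 0  t=2,i=4
  ##..# -> #   bit 25 = 1  t=1,i=10
  ##... -> #   bit 24 = 1  t=3,i=7
  #.### -> #   bit 23 = 1  t=0,i=8
  #.##. -> .   bit 22 = 0  t=0,i=2
  #.#.# -> #   bit 21 = 1  t=2,i=5
  #.#.. -> .   bit 20 = 0  t=2,i=7
  #..## -> .   bit 19 = 0  t=2,i=9
  #..#. -> #   bit 18 = 1  t=1,i=2
  #...# -> .   bit 17 = 0  t=1,i=19
  #.... -> #   bit 16 = 1  t=1,i=14
  .#### -> .   bit 15 = 0  t=0,i=13
  .###. -> #   bit 14 = 1  t=0,i=9
  .##.# -> #   bit 13 = 1  t=0,i=0
  .##.. -> .   bit 12 = 0  t=1,i=9
  .#.## -> #   bit 11 = 1  t=1,i=7
  .#.#. -> #   bit 10 = 1  t=2,i=6
  .#..# -> .   bit 9 = 0  t=1,i=1
  .#... -> #   bit 8 = 1  t=1,i=13
  ..### -> #   bit 7 = 1  t=2,i=10
  ..##. -> .   bit 6 = 0  t=2,i=17
  ..#.# -> .   bit 5 = 0  t=1,i=6
  ..#.. -> #   bit 4 = 1  t=1,i=0
  ...## -> #   bit 3 = 1  t=3,i=18
  ...#. -> .   bit 2 = 0  t=1,i=16
  ....# -> .   bit 1 = 0  t=1,i=15
  ..... -> .   bit 0 = 0  t=6,i=14
  bits 01000011101001010110110110011000 = 1134914968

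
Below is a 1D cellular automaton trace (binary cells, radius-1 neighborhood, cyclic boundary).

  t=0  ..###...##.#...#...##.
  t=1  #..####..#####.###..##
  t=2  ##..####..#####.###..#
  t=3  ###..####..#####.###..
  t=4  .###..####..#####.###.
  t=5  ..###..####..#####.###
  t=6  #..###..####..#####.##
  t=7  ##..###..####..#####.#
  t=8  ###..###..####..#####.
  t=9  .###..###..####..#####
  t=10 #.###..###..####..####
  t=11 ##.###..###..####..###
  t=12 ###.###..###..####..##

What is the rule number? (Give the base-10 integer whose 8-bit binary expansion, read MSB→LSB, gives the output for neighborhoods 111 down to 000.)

245

  ### -> #   bit 7 = 1  t=0,i=3
  ##. -> #   bit 6 = 1  t=0,i=4
  #.# -> #   bit 5 = 1  t=0,i=10
  #.. -> #   bit 4 = 1  t=0,i=5
  .## -> .   bit 3 = 0  t=0,i=2
  .#. -> #   bit 2 = 1  t=0,i=11
  ..# -> .   bit 1 = 0  t=0,i=1
  ... -> #   bit 0 = 1  t=0,i=0
  bits 11110101 = 245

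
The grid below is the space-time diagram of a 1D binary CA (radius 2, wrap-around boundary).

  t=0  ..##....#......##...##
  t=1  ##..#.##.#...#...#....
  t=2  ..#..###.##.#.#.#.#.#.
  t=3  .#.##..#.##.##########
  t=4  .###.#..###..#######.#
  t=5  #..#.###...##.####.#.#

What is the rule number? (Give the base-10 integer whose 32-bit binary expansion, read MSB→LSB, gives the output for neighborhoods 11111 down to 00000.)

2742595334

  ##### -> #   bit 31 = 1  t=3,i=14
  ####. -> .   bit 30 = 0  t=3,i=20
  ###.# -> #   bit 29 = 1  t=2,i=7
  ###.. -> .   bit 28 = 0  t=4,i=10
  ##.## -> .   bit 27 = 0  t=2,i=8
  ##.#. -> .   bit 26 = 0  t=1,i=8
  ##..# -> #   bit 25 = 1  t=0,i=0
  ##... -> #   bit 24 = 1  t=0,i=4
  #.### -> .   bit 23 = 0  t=3,i=12
  #.##. -> #   bit 22 = 1  t=1,i=6
  #.#.# -> #   bit 21 = 1  t=2,i=12
  #.#.. -> #   bit 20 = 1  t=1,i=9
  #..## -> #   bit 19 = 1  t=0,i=1
  #..#. -> .   bit 18 = 0  t=1,i=3
  #...# -> .   bit 17 = 0  t=0,i=18
  #.... -> .   bit 16 = 0  t=0,i=5
  .#### -> #   bit 15 = 1  t=3,i=13
  .###. -> .   bit 14 = 0  t=2,i=6
  .##.# -> #   bit 13 = 1  t=1,i=7
  .##.. -> .   bit 12 = 0  t=0,i=3
  .#.## -> #   bit 11 = 1  t=1,i=5
  .#.#. -> #   bit 10 = 1  t=2,i=13
  .#..# -> #   bit 9 = 1  t=2,i=3
  .#... -> #   bit 8 = 1  t=0,i=9
  ..### -> .   bit 7 = 0  t=2,i=5
  ..##. -> .   bit 6 = 0  t=0,i=2
  ..#.# -> .   bit 5 = 0  t=1,i=4
  ..#.. -> .   bit 4 = 0  t=0,i=8
  ...## -> .   bit 3 = 0  t=0,i=14
  ...#. -> #   bit 2 = 1  t=0,i=7
  ....# -> #   bit 1 = 1  t=0,i=6
  ..... -> .   bit 0 = 0  t=0,i=11
  bits 10100011011110001010111100000110 = 2742595334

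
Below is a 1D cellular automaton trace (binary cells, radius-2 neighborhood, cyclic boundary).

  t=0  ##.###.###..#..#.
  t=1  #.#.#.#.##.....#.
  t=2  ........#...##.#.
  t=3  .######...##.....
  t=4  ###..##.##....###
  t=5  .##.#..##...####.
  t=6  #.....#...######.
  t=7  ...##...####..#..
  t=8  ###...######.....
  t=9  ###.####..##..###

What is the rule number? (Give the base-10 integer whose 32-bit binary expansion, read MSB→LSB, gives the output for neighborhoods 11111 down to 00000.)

1481293995

  nb #####: next=.  (t=3,i=3, bit31=0)
  nb ####.: next=#  (t=3,i=5, bit30=1)
  nb ###.#: next=.  (t=0,i=5, bit29=0)
  nb ###..: next=#  (t=0,i=9, bit28=1)
  nb ##.##: next=#  (t=0,i=2, bit27=1)
  nb ##.#.: next=.  (t=2,i=14, bit26=0)
  nb ##..#: next=.  (t=0,i=10, bit25=0)
  nb ##...: next=.  (t=1,i=10, bit24=0)
  nb #.###: next=.  (t=0,i=3, bit23=0)
  nb #.##.: next=#  (t=0,i=0, bit22=1)
  nb #.#.#: next=.  (t=1,i=0, bit21=0)
  nb #.#..: next=.  (t=2,i=15, bit20=0)
  nb #..##: next=#  (t=4,i=4, bit19=1)
  nb #..#.: next=.  (t=0,i=11, bit18=0)
  nb #...#: next=#  (t=2,i=10, bit17=1)
  nb #....: next=.  (t=1,i=11, bit16=0)
  nb .####: next=#  (t=3,i=2, bit15=1)
  nb .###.: next=#  (t=0,i=4, bit14=1)
  nb .##.#: next=.  (t=0,i=1, bit13=0)
  nb .##..: next=.  (t=1,i=9, bit12=0)
  nb .#.##: next=.  (t=0,i=16, bit11=0)
  nb .#.#.: next=.  (t=1,i=1, bit10=0)
  nb .#..#: next=.  (t=0,i=13, bit9=0)
  nb .#...: next=.  (t=2,i=9, bit8=0)
  nb ..###: next=#  (t=3,i=1, bit7=1)
  nb ..##.: next=.  (t=2,i=12, bit6=0)
  nb ..#.#: next=#  (t=0,i=15, bit5=1)
  nb ..#..: next=.  (t=0,i=12, bit4=0)
  nb ...##: next=#  (t=2,i=11, bit3=1)
  nb ...#.: next=.  (t=1,i=14, bit2=0)
  nb ....#: next=#  (t=1,i=13, bit1=1)
  nb .....: next=#  (t=1,i=12, bit0=1)
  bits 01011000010010101100000010101011 = 1481293995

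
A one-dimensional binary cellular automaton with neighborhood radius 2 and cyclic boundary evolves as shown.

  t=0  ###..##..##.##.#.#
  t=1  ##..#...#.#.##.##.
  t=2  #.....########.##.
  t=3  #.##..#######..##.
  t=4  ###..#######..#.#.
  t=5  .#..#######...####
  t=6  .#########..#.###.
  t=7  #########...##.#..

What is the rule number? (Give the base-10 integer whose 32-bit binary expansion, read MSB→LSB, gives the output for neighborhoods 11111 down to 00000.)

  #####|#  b31=1 t=2,i=8
  ####.|#  b30=1 t=0,i=1
  ###.#|.  b29=0 t=2,i=13
  ###..|.  b28=0 t=0,i=2
  ##.##|.  b27=0 t=0,i=11
  ##.#.|.  b26=0 t=0,i=14
  ##..#|.  b25=0 t=0,i=3
  ##...|.  b24=0 t=5,i=11
  #.###|.  b23=0 t=0,i=17
  #.##.|#  b22=1 t=0,i=12
  #.#.#|#  b21=1 t=0,i=15
  #.#..|#  b20=1 t=2,i=0
  #..##|#  b19=1 t=0,i=4
  #..#.|.  b18=0 t=1,i=3
  #...#|#  b17=1 t=1,i=6
  #....|#  b16=1 t=2,i=2
  .####|#  b15=1 t=0,i=0
  .###.|#  b14=1 t=4,i=1
  .##.#|#  b13=1 t=0,i=10
  .##..|.  b12=0 t=0,i=6
  .#.##|#  b11=1 t=0,i=16
  .#.#.|#  b10=1 t=1,i=9
  .#..#|#  b9=1 t=5,i=2
  .#...|.  b8=0 t=1,i=5
  ..###|#  b7=1 t=2,i=6
  ..##.|.  b6=0 t=0,i=5
  ..#.#|#  b5=1 t=1,i=8
  ..#..|.  b4=0 t=1,i=4
  ...##|.  b3=0 t=2,i=5
  ...#.|#  b2=1 t=1,i=7
  ....#|.  b1=0 t=2,i=4
  .....|#  b0=1 t=2,i=3
  bits 11000000011110111110111010100101 = 3229347493

3229347493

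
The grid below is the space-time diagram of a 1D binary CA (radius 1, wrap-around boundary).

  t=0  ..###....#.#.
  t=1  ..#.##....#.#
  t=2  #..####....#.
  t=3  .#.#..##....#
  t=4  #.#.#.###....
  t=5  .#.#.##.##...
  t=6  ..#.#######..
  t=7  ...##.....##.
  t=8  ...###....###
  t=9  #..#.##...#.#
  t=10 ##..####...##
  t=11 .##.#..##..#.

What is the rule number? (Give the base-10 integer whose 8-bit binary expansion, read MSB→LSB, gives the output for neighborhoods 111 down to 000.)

120

  nb ###: next=.  (t=0,i=3, bit7=0)
  nb ##.: next=#  (t=0,i=4, bit6=1)
  nb #.#: next=#  (t=0,i=10, bit5=1)
  nb #..: next=#  (t=0,i=5, bit4=1)
  nb .##: next=#  (t=0,i=2, bit3=1)
  nb .#.: next=.  (t=0,i=9, bit2=0)
  nb ..#: next=.  (t=0,i=1, bit1=0)
  nb ...: next=.  (t=0,i=0, bit0=0)
  bits 01111000 = 120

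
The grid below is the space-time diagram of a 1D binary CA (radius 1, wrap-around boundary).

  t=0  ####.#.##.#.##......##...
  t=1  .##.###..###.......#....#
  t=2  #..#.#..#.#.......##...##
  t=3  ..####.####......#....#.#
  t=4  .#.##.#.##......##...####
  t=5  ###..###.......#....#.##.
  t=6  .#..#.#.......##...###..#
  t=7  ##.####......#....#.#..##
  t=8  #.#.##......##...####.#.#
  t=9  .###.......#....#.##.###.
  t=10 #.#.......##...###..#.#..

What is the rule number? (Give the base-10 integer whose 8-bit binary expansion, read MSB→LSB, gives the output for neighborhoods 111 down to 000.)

166

  nb ###: next=#  (t=0,i=1, bit7=1)
  nb ##.: next=.  (t=0,i=3, bit6=0)
  nb #.#: next=#  (t=0,i=4, bit5=1)
  nb #..: next=.  (t=0,i=14, bit4=0)
  nb .##: next=.  (t=0,i=0, bit3=0)
  nb .#.: next=#  (t=0,i=5, bit2=1)
  nb ..#: next=#  (t=0,i=19, bit1=1)
  nb ...: next=.  (t=0,i=15, bit0=0)
  bits 10100110 = 166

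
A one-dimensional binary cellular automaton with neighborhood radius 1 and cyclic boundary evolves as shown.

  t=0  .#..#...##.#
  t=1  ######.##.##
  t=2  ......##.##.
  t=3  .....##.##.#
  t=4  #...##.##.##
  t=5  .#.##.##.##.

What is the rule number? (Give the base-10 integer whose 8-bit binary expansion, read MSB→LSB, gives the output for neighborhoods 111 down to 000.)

  ###|.  b7=0 t=1,i=0
  ##.|.  b6=0 t=0,i=9
  #.#|#  b5=1 t=0,i=0
  #..|#  b4=1 t=0,i=2
  .##|#  b3=1 t=0,i=8
  .#.|#  b2=1 t=0,i=1
  ..#|#  b1=1 t=0,i=3
  ...|.  b0=0 t=0,i=6
  bits 00111110 = 62

62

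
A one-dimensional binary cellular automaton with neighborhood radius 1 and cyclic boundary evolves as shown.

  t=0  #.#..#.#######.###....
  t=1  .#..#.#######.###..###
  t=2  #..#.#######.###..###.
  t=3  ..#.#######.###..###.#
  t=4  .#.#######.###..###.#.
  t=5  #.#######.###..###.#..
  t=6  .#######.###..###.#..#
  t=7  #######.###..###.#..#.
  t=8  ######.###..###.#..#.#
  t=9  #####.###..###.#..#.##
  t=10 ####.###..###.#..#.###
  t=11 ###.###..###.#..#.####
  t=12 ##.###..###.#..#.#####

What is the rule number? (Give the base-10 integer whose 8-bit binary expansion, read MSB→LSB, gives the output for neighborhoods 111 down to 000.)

  ###|#  b7=1 t=0,i=8
  ##.|.  b6=0 t=0,i=13
  #.#|#  b5=1 t=0,i=1
  #..|.  b4=0 t=0,i=3
  .##|#  b3=1 t=0,i=7
  .#.|.  b2=0 t=0,i=0
  ..#|#  b1=1 t=0,i=4
  ...|#  b0=1 t=0,i=19
  bits 10101011 = 171

171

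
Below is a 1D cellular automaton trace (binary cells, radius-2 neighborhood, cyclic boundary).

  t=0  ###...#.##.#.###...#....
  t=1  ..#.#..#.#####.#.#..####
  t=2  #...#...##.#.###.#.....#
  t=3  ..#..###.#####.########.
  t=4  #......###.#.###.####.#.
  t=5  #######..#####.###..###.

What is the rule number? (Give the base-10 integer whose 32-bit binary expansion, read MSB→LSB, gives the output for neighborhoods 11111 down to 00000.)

3199412491

  nb #####: next=#  (t=1,i=11, bit31=1)
  nb ####.: next=.  (t=1,i=12, bit30=0)
  nb ###.#: next=#  (t=1,i=13, bit29=1)
  nb ###..: next=#  (t=0,i=2, bit28=1)
  nb ##.##: next=#  (t=3,i=8, bit27=1)
  nb ##.#.: next=#  (t=0,i=10, bit26=1)
  nb ##..#: next=#  (t=1,i=0, bit25=1)
  nb ##...: next=.  (t=0,i=3, bit24=0)
  nb #.###: next=#  (t=0,i=13, bit23=1)
  nb #.##.: next=.  (t=0,i=8, bit22=0)
  nb #.#.#: next=#  (t=0,i=11, bit21=1)
  nb #.#..: next=#  (t=1,i=4, bit20=1)
  nb #..##: next=.  (t=1,i=19, bit19=0)
  nb #..#.: next=.  (t=1,i=1, bit18=0)
  nb #...#: next=#  (t=0,i=4, bit17=1)
  nb #....: next=#  (t=0,i=21, bit16=1)
  nb .####: next=.  (t=1,i=10, bit15=0)
  nb .###.: next=.  (t=0,i=1, bit14=0)
  nb .##.#: next=#  (t=0,i=9, bit13=1)
  nb .##..: next=.  (t=2,i=0, bit12=0)
  nb .#.##: next=#  (t=0,i=7, bit11=1)
  nb .#.#.: next=.  (t=1,i=3, bit10=0)
  nb .#..#: next=.  (t=1,i=5, bit9=0)
  nb .#...: next=#  (t=0,i=20, bit8=1)
  nb ..###: next=.  (t=0,i=0, bit7=0)
  nb ..##.: next=.  (t=2,i=8, bit6=0)
  nb ..#.#: next=.  (t=0,i=6, bit5=0)
  nb ..#..: next=.  (t=0,i=19, bit4=0)
  nb ...##: next=#  (t=0,i=23, bit3=1)
  nb ...#.: next=.  (t=0,i=5, bit2=0)
  nb ....#: next=#  (t=0,i=22, bit1=1)
  nb .....: next=#  (t=2,i=20, bit0=1)
  bits 10111110101100110010100100001011 = 3199412491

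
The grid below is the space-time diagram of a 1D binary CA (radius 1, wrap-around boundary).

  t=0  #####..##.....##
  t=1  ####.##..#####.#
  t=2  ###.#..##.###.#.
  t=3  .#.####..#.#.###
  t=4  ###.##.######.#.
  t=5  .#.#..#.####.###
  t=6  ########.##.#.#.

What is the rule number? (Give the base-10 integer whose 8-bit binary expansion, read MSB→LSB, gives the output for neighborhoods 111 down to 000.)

183

  ### -> #   bit 7 = 1  t=0,i=0
  ##. -> .   bit 6 = 0  t=0,i=4
  #.# -> #   bit 5 = 1  t=1,i=4
  #.. -> #   bit 4 = 1  t=0,i=5
  .## -> .   bit 3 = 0  t=0,i=7
  .#. -> #   bit 2 = 1  t=2,i=4
  ..# -> #   bit 1 = 1  t=0,i=6
  ... -> #   bit 0 = 1  t=0,i=10
  bits 10110111 = 183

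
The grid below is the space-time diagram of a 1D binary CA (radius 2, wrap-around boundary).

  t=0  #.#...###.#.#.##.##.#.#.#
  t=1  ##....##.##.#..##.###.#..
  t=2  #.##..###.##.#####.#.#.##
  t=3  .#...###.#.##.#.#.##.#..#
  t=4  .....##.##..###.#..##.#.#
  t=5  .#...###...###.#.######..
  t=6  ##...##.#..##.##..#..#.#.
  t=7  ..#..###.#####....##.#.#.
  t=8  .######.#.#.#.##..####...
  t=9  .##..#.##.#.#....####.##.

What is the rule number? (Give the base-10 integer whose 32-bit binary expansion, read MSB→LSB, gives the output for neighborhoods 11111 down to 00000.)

  ##### -> .   bit 31 = 0  t=2,i=15
  ####. -> #   bit 30 = 1  t=2,i=16
  ###.# -> .   bit 29 = 0  t=0,i=8
  ###.. -> .   bit 28 = 0  t=5,i=7
  ##.## -> #   bit 27 = 1  t=0,i=16
  ##.#. -> #   bit 26 = 1  t=0,i=1
  ##..# -> .   bit 25 = 0  t=2,i=4
  ##... -> #   bit 24 = 1  t=1,i=2
  #.### -> .   bit 23 = 0  t=1,i=18
  #.##. -> .   bit 22 = 0  t=0,i=14
  #.#.# -> #   bit 21 = 1  t=0,i=10
  #.#.. -> .   bit 20 = 0  t=0,i=2
  #..## -> #   bit 19 = 1  t=1,i=14
  #..#. -> .   bit 18 = 0  t=3,i=23
  #...# -> .   bit 17 = 0  t=0,i=4
  #.... -> #   bit 16 = 1  t=1,i=3
  .#### -> #   bit 15 = 1  t=2,i=14
  .###. -> #   bit 14 = 1  t=0,i=7
  .##.# -> #   bit 13 = 1  t=0,i=0
  .##.. -> .   bit 12 = 0  t=1,i=1
  .#.## -> .   bit 11 = 0  t=0,i=13
  .#.#. -> .   bit 10 = 0  t=0,i=11
  .#..# -> #   bit 9 = 1  t=1,i=13
  .#... -> .   bit 8 = 0  t=0,i=3
  ..### -> #   bit 7 = 1  t=0,i=6
  ..##. -> #   bit 6 = 1  t=1,i=0
  ..#.# -> #   bit 5 = 1  t=3,i=24
  ..#.. -> #   bit 4 = 1  t=5,i=1
  ...## -> .   bit 3 = 0  t=0,i=5
  ...#. -> #   bit 2 = 1  t=5,i=0
  ....# -> .   bit 1 = 0  t=1,i=4
  ..... -> .   bit 0 = 0  t=4,i=2
  bits 01001101001010011110001011110100 = 1294590708

1294590708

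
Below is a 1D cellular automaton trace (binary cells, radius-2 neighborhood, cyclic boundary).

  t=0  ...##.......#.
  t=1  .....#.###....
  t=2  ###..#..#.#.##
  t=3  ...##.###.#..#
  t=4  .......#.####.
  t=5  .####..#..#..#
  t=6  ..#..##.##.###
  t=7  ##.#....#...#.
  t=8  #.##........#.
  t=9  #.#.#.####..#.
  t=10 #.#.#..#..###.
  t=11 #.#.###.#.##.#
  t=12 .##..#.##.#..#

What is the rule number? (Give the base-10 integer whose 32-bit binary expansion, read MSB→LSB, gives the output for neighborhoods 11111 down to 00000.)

  [31] ##### => .  t=2,i=0
  [30] ####. => .  t=2,i=1
  [29] ###.# => .  t=3,i=8
  [28] ###.. => .  t=1,i=9
  [27] ##.## => .  t=3,i=5
  [26] ##.#. => #  t=3,i=9
  [25] ##..# => #  t=2,i=3
  [24] ##... => #  t=0,i=5
  [23] #.### => .  t=1,i=7
  [22] #.##. => #  t=6,i=8
  [21] #.#.# => #  t=2,i=10
  [20] #.#.. => #  t=3,i=10
  [19] #..## => .  t=6,i=4
  [18] #..#. => #  t=2,i=4
  [17] #...# => .  t=3,i=1
  [16] #.... => .  t=0,i=0
  [15] .#### => #  t=2,i=13
  [14] .###. => #  t=1,i=8
  [13] .##.# => .  t=3,i=4
  [12] .##.. => .  t=0,i=4
  [11] .#.## => .  t=1,i=6
  [10] .#.#. => .  t=2,i=9
  [9] .#..# => #  t=2,i=6
  [8] .#... => .  t=0,i=13
  [7] ..### => #  t=10,i=10
  [6] ..##. => .  t=0,i=3
  [5] ..#.# => #  t=1,i=5
  [4] ..#.. => .  t=0,i=12
  [3] ...## => .  t=0,i=2
  [2] ...#. => .  t=0,i=11
  [1] ....# => .  t=0,i=1
  [0] ..... => #  t=0,i=7
  bits 00000111011101001100001010100001 = 125092513

125092513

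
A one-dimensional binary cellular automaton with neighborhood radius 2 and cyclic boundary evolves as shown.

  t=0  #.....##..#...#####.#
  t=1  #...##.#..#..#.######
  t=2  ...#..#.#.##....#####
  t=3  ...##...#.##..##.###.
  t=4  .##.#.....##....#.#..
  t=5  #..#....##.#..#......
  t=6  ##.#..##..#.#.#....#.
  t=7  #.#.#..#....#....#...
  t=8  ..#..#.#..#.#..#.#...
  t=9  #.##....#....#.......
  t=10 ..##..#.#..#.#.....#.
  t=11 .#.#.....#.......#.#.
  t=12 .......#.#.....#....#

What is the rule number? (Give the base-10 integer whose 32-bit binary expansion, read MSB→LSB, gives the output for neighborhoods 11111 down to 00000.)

3965768218

  nb #####: next=#  (t=0,i=16, bit31=1)
  nb ####.: next=#  (t=0,i=17, bit30=1)
  nb ###.#: next=#  (t=0,i=18, bit29=1)
  nb ###..: next=.  (t=1,i=0, bit28=0)
  nb ##.##: next=#  (t=0,i=19, bit27=1)
  nb ##.#.: next=#  (t=1,i=6, bit26=1)
  nb ##..#: next=.  (t=0,i=8, bit25=0)
  nb ##...: next=.  (t=0,i=1, bit24=0)
  nb #.###: next=.  (t=1,i=15, bit23=0)
  nb #.##.: next=#  (t=0,i=20, bit22=1)
  nb #.#.#: next=#  (t=2,i=8, bit21=1)
  nb #.#..: next=.  (t=1,i=7, bit20=0)
  nb #..##: next=.  (t=3,i=13, bit19=0)
  nb #..#.: next=.  (t=0,i=9, bit18=0)
  nb #...#: next=.  (t=0,i=12, bit17=0)
  nb #....: next=.  (t=0,i=2, bit16=0)
  nb .####: next=#  (t=0,i=15, bit15=1)
  nb .###.: next=#  (t=3,i=18, bit14=1)
  nb .##.#: next=.  (t=1,i=5, bit13=0)
  nb .##..: next=#  (t=0,i=0, bit12=1)
  nb .#.##: next=.  (t=1,i=14, bit11=0)
  nb .#.#.: next=.  (t=2,i=7, bit10=0)
  nb .#..#: next=#  (t=1,i=8, bit9=1)
  nb .#...: next=.  (t=0,i=11, bit8=0)
  nb ..###: next=.  (t=0,i=14, bit7=0)
  nb ..##.: next=.  (t=0,i=6, bit6=0)
  nb ..#.#: next=.  (t=1,i=13, bit5=0)
  nb ..#..: next=#  (t=0,i=10, bit4=1)
  nb ...##: next=#  (t=0,i=5, bit3=1)
  nb ...#.: next=.  (t=2,i=2, bit2=0)
  nb ....#: next=#  (t=0,i=4, bit1=1)
  nb .....: next=.  (t=0,i=3, bit0=0)
  bits 11101100011000001101001000011010 = 3965768218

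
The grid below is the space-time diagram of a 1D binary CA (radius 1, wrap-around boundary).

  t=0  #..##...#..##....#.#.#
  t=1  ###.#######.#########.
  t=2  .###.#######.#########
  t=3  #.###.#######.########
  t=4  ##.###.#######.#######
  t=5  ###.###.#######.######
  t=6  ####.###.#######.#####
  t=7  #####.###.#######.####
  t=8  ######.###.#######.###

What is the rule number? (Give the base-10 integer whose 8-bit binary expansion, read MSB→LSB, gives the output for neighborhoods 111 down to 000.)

  ### -> #   bit 7 = 1  t=1,i=1
  ##. -> #   bit 6 = 1  t=0,i=0
  #.# -> #   bit 5 = 1  t=0,i=18
  #.. -> #   bit 4 = 1  t=0,i=1
  .## -> .   bit 3 = 0  t=0,i=3
  .#. -> #   bit 2 = 1  t=0,i=8
  ..# -> #   bit 1 = 1  t=0,i=2
  ... -> #   bit 0 = 1  t=0,i=6
  bits 11110111 = 247

247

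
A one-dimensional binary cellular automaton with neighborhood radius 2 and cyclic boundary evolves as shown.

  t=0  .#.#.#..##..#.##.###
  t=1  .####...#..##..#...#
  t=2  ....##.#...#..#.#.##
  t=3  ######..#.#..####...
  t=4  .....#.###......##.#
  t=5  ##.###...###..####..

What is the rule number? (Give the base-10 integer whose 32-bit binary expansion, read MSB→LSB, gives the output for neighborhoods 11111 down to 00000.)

  nb #####: next=.  (t=3,i=2, bit31=0)
  nb ####.: next=.  (t=1,i=3, bit30=0)
  nb ###.#: next=#  (t=0,i=19, bit29=1)
  nb ###..: next=#  (t=1,i=4, bit28=1)
  nb ##.##: next=.  (t=0,i=16, bit27=0)
  nb ##.#.: next=.  (t=0,i=0, bit26=0)
  nb ##..#: next=.  (t=0,i=10, bit25=0)
  nb ##...: next=#  (t=1,i=5, bit24=1)
  nb #.###: next=.  (t=0,i=17, bit23=0)
  nb #.##.: next=.  (t=0,i=14, bit22=0)
  nb #.#.#: next=#  (t=0,i=1, bit21=1)
  nb #.#..: next=.  (t=0,i=5, bit20=0)
  nb #..##: next=.  (t=0,i=7, bit19=0)
  nb #..#.: next=#  (t=0,i=11, bit18=1)
  nb #...#: next=.  (t=1,i=6, bit17=0)
  nb #....: next=#  (t=2,i=1, bit16=1)
  nb .####: next=.  (t=1,i=2, bit15=0)
  nb .###.: next=.  (t=0,i=18, bit14=0)
  nb .##.#: next=#  (t=0,i=15, bit13=1)
  nb .##..: next=.  (t=0,i=9, bit12=0)
  nb .#.##: next=.  (t=0,i=13, bit11=0)
  nb .#.#.: next=#  (t=0,i=2, bit10=1)
  nb .#..#: next=.  (t=0,i=6, bit9=0)
  nb .#...: next=#  (t=1,i=16, bit8=1)
  nb ..###: next=.  (t=3,i=0, bit7=0)
  nb ..##.: next=#  (t=0,i=8, bit6=1)
  nb ..#.#: next=#  (t=0,i=12, bit5=1)
  nb ..#..: next=.  (t=1,i=8, bit4=0)
  nb ...##: next=#  (t=2,i=3, bit3=1)
  nb ...#.: next=#  (t=1,i=7, bit2=1)
  nb ....#: next=#  (t=2,i=2, bit1=1)
  nb .....: next=.  (t=4,i=2, bit0=0)
  bits 00110001001001010010010101101110 = 824517998

824517998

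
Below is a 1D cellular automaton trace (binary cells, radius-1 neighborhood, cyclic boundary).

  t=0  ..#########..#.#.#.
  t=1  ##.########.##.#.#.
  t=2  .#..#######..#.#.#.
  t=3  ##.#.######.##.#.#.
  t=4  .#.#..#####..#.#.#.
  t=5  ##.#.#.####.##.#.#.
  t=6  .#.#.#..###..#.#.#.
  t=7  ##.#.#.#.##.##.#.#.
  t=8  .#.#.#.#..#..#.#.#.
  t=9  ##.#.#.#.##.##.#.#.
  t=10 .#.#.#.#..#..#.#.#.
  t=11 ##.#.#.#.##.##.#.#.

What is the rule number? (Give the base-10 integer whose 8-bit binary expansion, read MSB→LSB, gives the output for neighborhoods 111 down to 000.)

  ### -> #   bit 7 = 1  t=0,i=3
  ##. -> #   bit 6 = 1  t=0,i=10
  #.# -> .   bit 5 = 0  t=0,i=14
  #.. -> .   bit 4 = 0  t=0,i=11
  .## -> .   bit 3 = 0  t=0,i=2
  .#. -> #   bit 2 = 1  t=0,i=13
  ..# -> #   bit 1 = 1  t=0,i=1
  ... -> #   bit 0 = 1  t=0,i=0
  bits 11000111 = 199

199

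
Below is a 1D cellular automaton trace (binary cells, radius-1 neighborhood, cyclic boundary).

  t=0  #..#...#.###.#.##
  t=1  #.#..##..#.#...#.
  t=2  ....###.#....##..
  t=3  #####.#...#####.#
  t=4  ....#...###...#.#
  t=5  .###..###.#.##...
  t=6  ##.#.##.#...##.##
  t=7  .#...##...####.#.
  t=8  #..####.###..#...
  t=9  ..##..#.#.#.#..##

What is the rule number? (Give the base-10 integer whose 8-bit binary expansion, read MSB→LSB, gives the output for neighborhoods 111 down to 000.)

75

  ###|.  b7=0 t=0,i=10
  ##.|#  b6=1 t=0,i=0
  #.#|.  b5=0 t=0,i=8
  #..|.  b4=0 t=0,i=1
  .##|#  b3=1 t=0,i=9
  .#.|.  b2=0 t=0,i=3
  ..#|#  b1=1 t=0,i=2
  ...|#  b0=1 t=0,i=5
  bits 01001011 = 75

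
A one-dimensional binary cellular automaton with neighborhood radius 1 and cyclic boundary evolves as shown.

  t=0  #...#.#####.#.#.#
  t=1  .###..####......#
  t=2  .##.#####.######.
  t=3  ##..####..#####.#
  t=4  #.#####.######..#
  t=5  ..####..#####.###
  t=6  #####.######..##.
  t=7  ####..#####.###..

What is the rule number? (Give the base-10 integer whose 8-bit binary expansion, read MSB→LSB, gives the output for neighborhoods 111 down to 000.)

  nb ###: next=#  (t=0,i=7, bit7=1)
  nb ##.: next=.  (t=0,i=0, bit6=0)
  nb #.#: next=.  (t=0,i=5, bit5=0)
  nb #..: next=#  (t=0,i=1, bit4=1)
  nb .##: next=#  (t=0,i=6, bit3=1)
  nb .#.: next=.  (t=0,i=4, bit2=0)
  nb ..#: next=#  (t=0,i=3, bit1=1)
  nb ...: next=#  (t=0,i=2, bit0=1)
  bits 10011011 = 155

155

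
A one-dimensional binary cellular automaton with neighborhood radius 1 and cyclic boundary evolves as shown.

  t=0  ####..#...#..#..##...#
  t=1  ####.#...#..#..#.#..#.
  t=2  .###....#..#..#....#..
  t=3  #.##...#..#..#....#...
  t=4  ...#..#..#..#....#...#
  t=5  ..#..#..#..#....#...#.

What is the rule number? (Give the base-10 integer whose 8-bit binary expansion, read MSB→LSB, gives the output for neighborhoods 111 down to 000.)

194

  nb ###: next=#  (t=0,i=0, bit7=1)
  nb ##.: next=#  (t=0,i=3, bit6=1)
  nb #.#: next=.  (t=1,i=4, bit5=0)
  nb #..: next=.  (t=0,i=4, bit4=0)
  nb .##: next=.  (t=0,i=16, bit3=0)
  nb .#.: next=.  (t=0,i=6, bit2=0)
  nb ..#: next=#  (t=0,i=5, bit1=1)
  nb ...: next=.  (t=0,i=8, bit0=0)
  bits 11000010 = 194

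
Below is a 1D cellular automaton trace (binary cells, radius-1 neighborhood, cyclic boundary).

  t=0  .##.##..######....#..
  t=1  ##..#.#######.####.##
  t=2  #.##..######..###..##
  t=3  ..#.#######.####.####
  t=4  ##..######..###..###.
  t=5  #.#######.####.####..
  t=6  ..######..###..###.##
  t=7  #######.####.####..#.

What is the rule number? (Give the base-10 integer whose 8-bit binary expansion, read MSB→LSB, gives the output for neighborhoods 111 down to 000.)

155

  [7] ### => #  t=0,i=9
  [6] ##. => .  t=0,i=2
  [5] #.# => .  t=0,i=3
  [4] #.. => #  t=0,i=6
  [3] .## => #  t=0,i=1
  [2] .#. => .  t=0,i=18
  [1] ..# => #  t=0,i=0
  [0] ... => #  t=0,i=15
  bits 10011011 = 155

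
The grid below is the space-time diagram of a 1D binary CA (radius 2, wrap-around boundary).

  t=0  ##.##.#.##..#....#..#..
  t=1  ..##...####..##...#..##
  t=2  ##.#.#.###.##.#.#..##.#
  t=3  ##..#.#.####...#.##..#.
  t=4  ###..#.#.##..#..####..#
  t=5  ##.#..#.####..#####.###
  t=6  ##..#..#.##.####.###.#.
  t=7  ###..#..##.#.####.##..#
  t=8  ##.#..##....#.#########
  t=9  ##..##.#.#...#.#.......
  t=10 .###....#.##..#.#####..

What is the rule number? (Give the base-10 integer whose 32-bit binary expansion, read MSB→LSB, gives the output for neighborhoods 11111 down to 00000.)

1783357313

  [31] ##### => .  t=5,i=16
  [30] ####. => #  t=1,i=9
  [29] ###.# => #  t=2,i=1
  [28] ###.. => .  t=1,i=10
  [27] ##.## => #  t=0,i=2
  [26] ##.#. => .  t=0,i=5
  [25] ##..# => #  t=0,i=10
  [24] ##... => .  t=1,i=4
  [23] #.### => .  t=2,i=7
  [22] #.##. => #  t=0,i=3
  [21] #.#.# => .  t=0,i=6
  [20] #.#.. => .  t=2,i=16
  [19] #..## => #  t=0,i=22
  [18] #..#. => .  t=0,i=11
  [17] #...# => #  t=1,i=5
  [16] #.... => #  t=0,i=14
  [15] .#### => #  t=1,i=8
  [14] .###. => #  t=2,i=0
  [13] .##.# => .  t=0,i=1
  [12] .##.. => #  t=0,i=9
  [11] .#.## => #  t=0,i=7
  [10] .#.#. => #  t=2,i=4
  [9] .#..# => #  t=0,i=18
  [8] .#... => #  t=0,i=13
  [7] ..### => #  t=1,i=7
  [6] ..##. => .  t=0,i=0
  [5] ..#.# => .  t=3,i=4
  [4] ..#.. => .  t=0,i=12
  [3] ...## => .  t=1,i=6
  [2] ...#. => .  t=0,i=16
  [1] ....# => .  t=0,i=15
  [0] ..... => #  t=9,i=18
  bits 01101010010010111101111110000001 = 1783357313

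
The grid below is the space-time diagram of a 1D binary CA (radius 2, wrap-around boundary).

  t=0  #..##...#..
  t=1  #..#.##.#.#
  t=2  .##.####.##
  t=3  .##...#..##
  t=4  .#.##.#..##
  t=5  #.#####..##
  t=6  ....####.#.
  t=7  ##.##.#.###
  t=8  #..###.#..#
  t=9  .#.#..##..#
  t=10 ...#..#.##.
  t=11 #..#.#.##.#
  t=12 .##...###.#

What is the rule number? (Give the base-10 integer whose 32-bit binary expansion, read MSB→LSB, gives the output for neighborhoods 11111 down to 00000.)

  [31] ##### => #  t=5,i=4
  [30] ####. => #  t=2,i=6
  [29] ###.# => .  t=2,i=7
  [28] ###.. => #  t=5,i=6
  [27] ##.## => .  t=2,i=0
  [26] ##.#. => #  t=1,i=7
  [25] ##..# => #  t=1,i=1
  [24] ##... => #  t=0,i=5
  [23] #.### => .  t=2,i=4
  [22] #.##. => #  t=1,i=5
  [21] #.#.# => .  t=1,i=8
  [20] #.#.. => #  t=4,i=6
  [19] #..## => .  t=0,i=2
  [18] #..#. => #  t=0,i=10
  [17] #...# => #  t=0,i=6
  [16] #.... => #  t=6,i=0
  [15] .#### => .  t=2,i=5
  [14] .###. => .  t=5,i=10
  [13] .##.# => #  t=1,i=6
  [12] .##.. => .  t=0,i=4
  [11] .#.## => #  t=1,i=4
  [10] .#.#. => .  t=9,i=0
  [9] .#..# => .  t=0,i=1
  [8] .#... => #  t=6,i=10
  [7] ..### => #  t=5,i=9
  [6] ..##. => #  t=0,i=3
  [5] ..#.# => .  t=1,i=3
  [4] ..#.. => #  t=0,i=0
  [3] ...## => #  t=6,i=3
  [2] ...#. => .  t=0,i=7
  [1] ....# => .  t=6,i=2
  [0] ..... => #  t=6,i=1
  bits 11010111010101110010100111011001 = 3612813785

3612813785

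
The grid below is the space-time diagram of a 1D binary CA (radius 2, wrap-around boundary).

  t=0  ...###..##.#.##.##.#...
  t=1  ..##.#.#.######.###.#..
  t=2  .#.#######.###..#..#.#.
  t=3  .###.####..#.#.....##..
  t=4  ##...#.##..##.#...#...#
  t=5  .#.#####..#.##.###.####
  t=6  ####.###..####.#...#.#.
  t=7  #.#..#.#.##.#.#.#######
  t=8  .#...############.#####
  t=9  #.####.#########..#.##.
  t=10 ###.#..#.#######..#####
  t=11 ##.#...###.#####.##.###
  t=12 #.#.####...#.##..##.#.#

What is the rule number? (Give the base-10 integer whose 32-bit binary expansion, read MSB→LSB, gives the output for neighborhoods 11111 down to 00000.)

3572116908

  [31] ##### => #  t=1,i=11
  [30] ####. => #  t=1,i=13
  [29] ###.# => .  t=1,i=14
  [28] ###.. => #  t=0,i=5
  [27] ##.## => .  t=0,i=15
  [26] ##.#. => #  t=0,i=10
  [25] ##..# => .  t=0,i=6
  [24] ##... => .  t=3,i=21
  [23] #.### => #  t=1,i=9
  [22] #.##. => #  t=0,i=13
  [21] #.#.# => #  t=0,i=11
  [20] #.#.. => .  t=0,i=19
  [19] #..## => #  t=0,i=7
  [18] #..#. => .  t=2,i=0
  [17] #...# => #  t=3,i=22
  [16] #.... => .  t=0,i=21
  [15] .#### => .  t=1,i=10
  [14] .###. => .  t=0,i=4
  [13] .##.# => #  t=0,i=9
  [12] .##.. => .  t=3,i=20
  [11] .#.## => #  t=0,i=12
  [10] .#.#. => #  t=1,i=6
  [9] .#..# => .  t=2,i=17
  [8] .#... => #  t=0,i=20
  [7] ..### => #  t=0,i=3
  [6] ..##. => .  t=0,i=8
  [5] ..#.# => #  t=2,i=1
  [4] ..#.. => .  t=2,i=16
  [3] ...## => #  t=0,i=2
  [2] ...#. => #  t=4,i=4
  [1] ....# => .  t=0,i=1
  [0] ..... => .  t=0,i=0
  bits 11010100111010100010110110101100 = 3572116908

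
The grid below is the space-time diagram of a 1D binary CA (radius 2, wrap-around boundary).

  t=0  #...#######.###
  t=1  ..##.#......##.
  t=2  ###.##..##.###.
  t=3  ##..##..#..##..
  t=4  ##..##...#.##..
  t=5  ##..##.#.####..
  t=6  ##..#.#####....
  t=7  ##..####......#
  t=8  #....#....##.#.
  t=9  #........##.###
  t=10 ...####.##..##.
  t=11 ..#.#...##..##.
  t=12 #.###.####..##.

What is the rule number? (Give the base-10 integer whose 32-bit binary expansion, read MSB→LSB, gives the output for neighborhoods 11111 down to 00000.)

  nb #####: next=.  (t=0,i=6, bit31=0)
  nb ####.: next=.  (t=0,i=9, bit30=0)
  nb ###.#: next=.  (t=0,i=10, bit29=0)
  nb ###..: next=.  (t=0,i=0, bit28=0)
  nb ##.##: next=.  (t=0,i=11, bit27=0)
  nb ##.#.: next=#  (t=1,i=4, bit26=1)
  nb ##..#: next=.  (t=2,i=6, bit25=0)
  nb ##...: next=.  (t=0,i=1, bit24=0)
  nb #.###: next=#  (t=0,i=12, bit23=1)
  nb #.##.: next=#  (t=2,i=4, bit22=1)
  nb #.#.#: next=#  (t=5,i=7, bit21=1)
  nb #.#..: next=#  (t=1,i=5, bit20=1)
  nb #..##: next=.  (t=2,i=7, bit19=0)
  nb #..#.: next=.  (t=3,i=7, bit18=0)
  nb #...#: next=#  (t=0,i=2, bit17=1)
  nb #....: next=.  (t=1,i=7, bit16=0)
  nb .####: next=#  (t=0,i=5, bit15=1)
  nb .###.: next=#  (t=2,i=1, bit14=1)
  nb .##.#: next=.  (t=1,i=3, bit13=0)
  nb .##..: next=#  (t=1,i=13, bit12=1)
  nb .#.##: next=#  (t=4,i=10, bit11=1)
  nb .#.#.: next=#  (t=8,i=14, bit10=1)
  nb .#..#: next=#  (t=3,i=9, bit9=1)
  nb .#...: next=.  (t=1,i=6, bit8=0)
  nb ..###: next=.  (t=0,i=4, bit7=0)
  nb ..##.: next=#  (t=1,i=2, bit6=1)
  nb ..#.#: next=#  (t=4,i=9, bit5=1)
  nb ..#..: next=.  (t=3,i=8, bit4=0)
  nb ...##: next=#  (t=0,i=3, bit3=1)
  nb ...#.: next=.  (t=4,i=8, bit2=0)
  nb ....#: next=.  (t=1,i=10, bit1=0)
  nb .....: next=#  (t=1,i=8, bit0=1)
  bits 00000100111100101101111001101001 = 83025513

83025513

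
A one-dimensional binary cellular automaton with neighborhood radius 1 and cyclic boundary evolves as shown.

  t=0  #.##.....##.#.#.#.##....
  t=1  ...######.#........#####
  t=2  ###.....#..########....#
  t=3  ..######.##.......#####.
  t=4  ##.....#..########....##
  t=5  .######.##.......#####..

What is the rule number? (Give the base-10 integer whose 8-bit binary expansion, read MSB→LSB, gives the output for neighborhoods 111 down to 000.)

  [7] ### => .  t=1,i=4
  [6] ##. => #  t=0,i=3
  [5] #.# => .  t=0,i=1
  [4] #.. => #  t=0,i=4
  [3] .## => .  t=0,i=2
  [2] .#. => .  t=0,i=0
  [1] ..# => #  t=0,i=8
  [0] ... => #  t=0,i=5
  bits 01010011 = 83

83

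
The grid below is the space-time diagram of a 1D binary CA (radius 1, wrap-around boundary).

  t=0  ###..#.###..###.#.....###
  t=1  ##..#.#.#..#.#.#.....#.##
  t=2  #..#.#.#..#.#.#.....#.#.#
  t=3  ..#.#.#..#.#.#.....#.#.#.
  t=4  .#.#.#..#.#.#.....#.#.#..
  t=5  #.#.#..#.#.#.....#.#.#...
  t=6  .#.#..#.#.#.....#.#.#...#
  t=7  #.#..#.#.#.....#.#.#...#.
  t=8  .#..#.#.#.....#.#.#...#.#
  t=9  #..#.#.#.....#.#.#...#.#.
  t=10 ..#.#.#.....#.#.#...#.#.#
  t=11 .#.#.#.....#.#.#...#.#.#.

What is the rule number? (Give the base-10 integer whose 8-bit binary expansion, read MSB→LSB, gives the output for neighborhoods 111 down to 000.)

162

  ###|#  b7=1 t=0,i=0
  ##.|.  b6=0 t=0,i=2
  #.#|#  b5=1 t=0,i=6
  #..|.  b4=0 t=0,i=3
  .##|.  b3=0 t=0,i=7
  .#.|.  b2=0 t=0,i=5
  ..#|#  b1=1 t=0,i=4
  ...|.  b0=0 t=0,i=18
  bits 10100010 = 162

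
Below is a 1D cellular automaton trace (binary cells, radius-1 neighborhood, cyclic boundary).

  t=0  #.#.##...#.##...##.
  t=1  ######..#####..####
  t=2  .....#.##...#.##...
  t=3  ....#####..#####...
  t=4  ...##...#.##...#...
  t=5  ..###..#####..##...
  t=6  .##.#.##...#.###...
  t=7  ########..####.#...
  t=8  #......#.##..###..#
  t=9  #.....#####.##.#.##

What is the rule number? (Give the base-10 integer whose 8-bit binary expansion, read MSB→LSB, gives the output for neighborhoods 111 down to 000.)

  nb ###: next=.  (t=1,i=0, bit7=0)
  nb ##.: next=#  (t=0,i=5, bit6=1)
  nb #.#: next=#  (t=0,i=1, bit5=1)
  nb #..: next=.  (t=0,i=6, bit4=0)
  nb .##: next=#  (t=0,i=4, bit3=1)
  nb .#.: next=#  (t=0,i=0, bit2=1)
  nb ..#: next=#  (t=0,i=8, bit1=1)
  nb ...: next=.  (t=0,i=7, bit0=0)
  bits 01101110 = 110

110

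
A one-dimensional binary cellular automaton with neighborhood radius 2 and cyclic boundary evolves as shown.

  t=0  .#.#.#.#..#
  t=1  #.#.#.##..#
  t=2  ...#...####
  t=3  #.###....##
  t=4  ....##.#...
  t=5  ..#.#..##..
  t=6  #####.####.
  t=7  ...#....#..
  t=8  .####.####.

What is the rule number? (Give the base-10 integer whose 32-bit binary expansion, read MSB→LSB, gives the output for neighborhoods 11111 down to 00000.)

1394087286

  nb #####: next=.  (t=6,i=2, bit31=0)
  nb ####.: next=#  (t=2,i=9, bit30=1)
  nb ###.#: next=.  (t=3,i=0, bit29=0)
  nb ###..: next=#  (t=2,i=10, bit28=1)
  nb ##.##: next=.  (t=3,i=1, bit27=0)
  nb ##.#.: next=.  (t=1,i=1, bit26=0)
  nb ##..#: next=#  (t=1,i=8, bit25=1)
  nb ##...: next=#  (t=2,i=0, bit24=1)
  nb #.###: next=.  (t=3,i=2, bit23=0)
  nb #.##.: next=.  (t=1,i=6, bit22=0)
  nb #.#.#: next=.  (t=0,i=1, bit21=0)
  nb #.#..: next=#  (t=0,i=7, bit20=1)
  nb #..##: next=#  (t=1,i=9, bit19=1)
  nb #..#.: next=.  (t=0,i=9, bit18=0)
  nb #...#: next=.  (t=2,i=1, bit17=0)
  nb #....: next=.  (t=3,i=6, bit16=0)
  nb .####: next=.  (t=2,i=8, bit15=0)
  nb .###.: next=.  (t=3,i=3, bit14=0)
  nb .##.#: next=.  (t=1,i=0, bit13=0)
  nb .##..: next=#  (t=1,i=7, bit12=1)
  nb .#.##: next=.  (t=1,i=5, bit11=0)
  nb .#.#.: next=#  (t=0,i=0, bit10=1)
  nb .#..#: next=.  (t=0,i=8, bit9=0)
  nb .#...: next=#  (t=2,i=4, bit8=1)
  nb ..###: next=.  (t=2,i=7, bit7=0)
  nb ..##.: next=#  (t=1,i=10, bit6=1)
  nb ..#.#: next=#  (t=0,i=10, bit5=1)
  nb ..#..: next=#  (t=2,i=3, bit4=1)
  nb ...##: next=.  (t=2,i=6, bit3=0)
  nb ...#.: next=#  (t=2,i=2, bit2=1)
  nb ....#: next=#  (t=3,i=7, bit1=1)
  nb .....: next=.  (t=4,i=0, bit0=0)
  bits 01010011000110000001010101110110 = 1394087286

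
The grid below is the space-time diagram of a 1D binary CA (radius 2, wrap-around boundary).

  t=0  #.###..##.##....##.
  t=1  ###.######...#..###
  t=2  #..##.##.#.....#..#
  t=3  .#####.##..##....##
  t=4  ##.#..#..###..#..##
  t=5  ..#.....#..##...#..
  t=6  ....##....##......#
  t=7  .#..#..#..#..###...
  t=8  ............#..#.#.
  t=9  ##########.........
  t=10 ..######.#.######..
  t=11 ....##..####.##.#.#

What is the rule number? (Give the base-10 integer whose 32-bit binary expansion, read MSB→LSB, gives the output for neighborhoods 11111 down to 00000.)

  [31] ##### => #  t=1,i=0
  [30] ####. => .  t=1,i=1
  [29] ###.# => .  t=1,i=2
  [28] ###.. => #  t=0,i=4
  [27] ##.## => #  t=0,i=9
  [26] ##.#. => #  t=0,i=18
  [25] ##..# => #  t=0,i=5
  [24] ##... => .  t=0,i=12
  [23] #.### => #  t=0,i=2
  [22] #.##. => .  t=0,i=10
  [21] #.#.# => #  t=0,i=0
  [20] #.#.. => .  t=2,i=9
  [19] #..## => #  t=0,i=6
  [18] #..#. => .  t=4,i=5
  [17] #...# => .  t=1,i=11
  [16] #.... => #  t=0,i=13
  [15] .#### => .  t=1,i=5
  [14] .###. => .  t=0,i=3
  [13] .##.# => #  t=0,i=8
  [12] .##.. => .  t=0,i=11
  [11] .#.## => #  t=0,i=1
  [10] .#.#. => .  t=8,i=16
  [9] .#..# => .  t=1,i=14
  [8] .#... => .  t=2,i=10
  [7] ..### => .  t=1,i=16
  [6] ..##. => #  t=0,i=7
  [5] ..#.# => .  t=8,i=15
  [4] ..#.. => .  t=1,i=13
  [3] ...## => .  t=0,i=15
  [2] ...#. => .  t=1,i=12
  [1] ....# => .  t=0,i=14
  [0] ..... => #  t=2,i=12
  bits 10011110101010010010100001000001 = 2661886017

2661886017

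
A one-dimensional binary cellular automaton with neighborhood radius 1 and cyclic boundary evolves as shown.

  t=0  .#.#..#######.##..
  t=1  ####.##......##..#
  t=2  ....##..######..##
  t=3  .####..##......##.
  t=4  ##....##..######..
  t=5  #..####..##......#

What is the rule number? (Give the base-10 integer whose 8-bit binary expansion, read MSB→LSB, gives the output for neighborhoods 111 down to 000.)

  ###|.  b7=0 t=0,i=7
  ##.|.  b6=0 t=0,i=12
  #.#|#  b5=1 t=0,i=2
  #..|.  b4=0 t=0,i=4
  .##|#  b3=1 t=0,i=6
  .#.|#  b2=1 t=0,i=1
  ..#|#  b1=1 t=0,i=0
  ...|#  b0=1 t=0,i=17
  bits 00101111 = 47

47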